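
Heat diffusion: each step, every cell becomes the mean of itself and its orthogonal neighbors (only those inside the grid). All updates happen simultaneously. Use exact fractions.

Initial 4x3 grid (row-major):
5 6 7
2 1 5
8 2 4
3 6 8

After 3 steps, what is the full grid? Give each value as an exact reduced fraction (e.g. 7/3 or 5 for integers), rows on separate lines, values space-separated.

Answer: 4591/1080 64843/14400 3389/720
29999/7200 12691/3000 1843/400
30739/7200 13541/3000 2797/600
5141/1080 69023/14400 3629/720

Derivation:
After step 1:
  13/3 19/4 6
  4 16/5 17/4
  15/4 21/5 19/4
  17/3 19/4 6
After step 2:
  157/36 1097/240 5
  917/240 102/25 91/20
  1057/240 413/100 24/5
  85/18 1237/240 31/6
After step 3:
  4591/1080 64843/14400 3389/720
  29999/7200 12691/3000 1843/400
  30739/7200 13541/3000 2797/600
  5141/1080 69023/14400 3629/720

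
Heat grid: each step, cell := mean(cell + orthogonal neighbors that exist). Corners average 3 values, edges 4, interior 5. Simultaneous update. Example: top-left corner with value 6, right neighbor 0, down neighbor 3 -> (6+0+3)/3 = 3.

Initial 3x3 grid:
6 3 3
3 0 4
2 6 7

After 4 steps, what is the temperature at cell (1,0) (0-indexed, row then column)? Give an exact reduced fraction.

Step 1: cell (1,0) = 11/4
Step 2: cell (1,0) = 817/240
Step 3: cell (1,0) = 47819/14400
Step 4: cell (1,0) = 3000793/864000
Full grid after step 4:
  5309/1600 743417/216000 226877/64800
  3000793/864000 317729/90000 179051/48000
  230977/64800 3256793/864000 498479/129600

Answer: 3000793/864000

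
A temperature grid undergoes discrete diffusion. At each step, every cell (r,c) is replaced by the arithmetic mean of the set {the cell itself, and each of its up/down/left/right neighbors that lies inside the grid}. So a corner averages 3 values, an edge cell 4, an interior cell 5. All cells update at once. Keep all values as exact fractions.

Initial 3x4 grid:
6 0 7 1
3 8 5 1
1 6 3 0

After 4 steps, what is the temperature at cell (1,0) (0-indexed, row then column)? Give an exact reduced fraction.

Answer: 1745953/432000

Derivation:
Step 1: cell (1,0) = 9/2
Step 2: cell (1,0) = 457/120
Step 3: cell (1,0) = 30347/7200
Step 4: cell (1,0) = 1745953/432000
Full grid after step 4:
  89809/21600 142309/36000 44033/12000 136783/43200
  1745953/432000 728297/180000 1248919/360000 2691941/864000
  264227/64800 206651/54000 93793/27000 384349/129600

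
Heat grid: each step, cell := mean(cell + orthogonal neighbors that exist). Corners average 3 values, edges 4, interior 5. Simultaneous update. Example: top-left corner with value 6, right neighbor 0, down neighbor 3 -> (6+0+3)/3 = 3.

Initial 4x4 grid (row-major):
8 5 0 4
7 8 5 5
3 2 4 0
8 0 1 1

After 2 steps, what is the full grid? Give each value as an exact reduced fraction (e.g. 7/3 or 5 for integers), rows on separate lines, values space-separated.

Answer: 221/36 1249/240 323/80 10/3
707/120 499/100 96/25 67/20
557/120 379/100 71/25 34/15
137/36 679/240 439/240 14/9

Derivation:
After step 1:
  20/3 21/4 7/2 3
  13/2 27/5 22/5 7/2
  5 17/5 12/5 5/2
  11/3 11/4 3/2 2/3
After step 2:
  221/36 1249/240 323/80 10/3
  707/120 499/100 96/25 67/20
  557/120 379/100 71/25 34/15
  137/36 679/240 439/240 14/9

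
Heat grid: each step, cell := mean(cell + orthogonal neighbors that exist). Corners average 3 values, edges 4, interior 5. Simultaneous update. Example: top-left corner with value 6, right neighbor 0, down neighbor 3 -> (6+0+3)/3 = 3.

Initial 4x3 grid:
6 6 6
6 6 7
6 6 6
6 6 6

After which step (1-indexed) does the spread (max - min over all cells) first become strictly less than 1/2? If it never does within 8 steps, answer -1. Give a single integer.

Answer: 1

Derivation:
Step 1: max=19/3, min=6, spread=1/3
  -> spread < 1/2 first at step 1
Step 2: max=751/120, min=6, spread=31/120
Step 3: max=6691/1080, min=6, spread=211/1080
Step 4: max=664897/108000, min=10847/1800, spread=14077/108000
Step 5: max=5972407/972000, min=651683/108000, spread=5363/48600
Step 6: max=178700809/29160000, min=362869/60000, spread=93859/1166400
Step 7: max=10707874481/1749600000, min=588536467/97200000, spread=4568723/69984000
Step 8: max=641636435629/104976000000, min=17677618889/2916000000, spread=8387449/167961600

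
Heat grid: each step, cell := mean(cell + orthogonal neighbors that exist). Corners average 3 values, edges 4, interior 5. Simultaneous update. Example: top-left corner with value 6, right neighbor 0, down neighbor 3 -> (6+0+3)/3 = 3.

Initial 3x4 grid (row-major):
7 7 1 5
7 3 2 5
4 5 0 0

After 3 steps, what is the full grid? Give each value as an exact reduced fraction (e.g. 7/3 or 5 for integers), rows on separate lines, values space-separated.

Answer: 1943/360 723/160 5441/1440 6937/2160
14153/2880 5131/1200 461/150 1021/360
623/135 5167/1440 4001/1440 4987/2160

Derivation:
After step 1:
  7 9/2 15/4 11/3
  21/4 24/5 11/5 3
  16/3 3 7/4 5/3
After step 2:
  67/12 401/80 847/240 125/36
  1343/240 79/20 31/10 79/30
  163/36 893/240 517/240 77/36
After step 3:
  1943/360 723/160 5441/1440 6937/2160
  14153/2880 5131/1200 461/150 1021/360
  623/135 5167/1440 4001/1440 4987/2160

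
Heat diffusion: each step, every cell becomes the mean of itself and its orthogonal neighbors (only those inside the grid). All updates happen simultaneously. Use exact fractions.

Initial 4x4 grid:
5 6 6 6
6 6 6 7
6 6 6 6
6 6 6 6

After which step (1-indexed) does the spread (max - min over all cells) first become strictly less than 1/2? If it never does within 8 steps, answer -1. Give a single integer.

Answer: 3

Derivation:
Step 1: max=19/3, min=17/3, spread=2/3
Step 2: max=751/120, min=103/18, spread=193/360
Step 3: max=13337/2160, min=1255/216, spread=787/2160
  -> spread < 1/2 first at step 3
Step 4: max=663403/108000, min=189761/32400, spread=92599/324000
Step 5: max=19801747/3240000, min=5726987/972000, spread=2135371/9720000
Step 6: max=37023571/6075000, min=172570007/29160000, spread=25715669/145800000
Step 7: max=17725893151/2916000000, min=1038757141/174960000, spread=1239822403/8748000000
Step 8: max=265404223589/43740000000, min=156209878511/26244000000, spread=3790819553/32805000000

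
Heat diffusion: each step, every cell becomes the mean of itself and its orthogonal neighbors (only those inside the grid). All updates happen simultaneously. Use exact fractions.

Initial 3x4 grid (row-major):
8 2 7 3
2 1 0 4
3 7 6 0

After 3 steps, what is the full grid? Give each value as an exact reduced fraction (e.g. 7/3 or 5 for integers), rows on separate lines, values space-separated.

Answer: 73/20 113/30 601/180 7501/2160
361/96 27/8 1387/400 2893/960
163/45 293/80 2279/720 7001/2160

Derivation:
After step 1:
  4 9/2 3 14/3
  7/2 12/5 18/5 7/4
  4 17/4 13/4 10/3
After step 2:
  4 139/40 473/120 113/36
  139/40 73/20 14/5 267/80
  47/12 139/40 433/120 25/9
After step 3:
  73/20 113/30 601/180 7501/2160
  361/96 27/8 1387/400 2893/960
  163/45 293/80 2279/720 7001/2160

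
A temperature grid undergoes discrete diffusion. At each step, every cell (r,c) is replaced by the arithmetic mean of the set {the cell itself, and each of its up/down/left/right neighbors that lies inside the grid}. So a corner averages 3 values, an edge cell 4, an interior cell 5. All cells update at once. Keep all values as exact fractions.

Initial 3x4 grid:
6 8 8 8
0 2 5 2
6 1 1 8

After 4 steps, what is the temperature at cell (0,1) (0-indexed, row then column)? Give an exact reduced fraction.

Step 1: cell (0,1) = 6
Step 2: cell (0,1) = 1267/240
Step 3: cell (0,1) = 35053/7200
Step 4: cell (0,1) = 1019341/216000
Full grid after step 4:
  35141/8100 1019341/216000 367927/72000 232637/43200
  60881/16000 242911/60000 1648691/360000 4165309/864000
  53657/16200 763841/216000 848281/216000 564911/129600

Answer: 1019341/216000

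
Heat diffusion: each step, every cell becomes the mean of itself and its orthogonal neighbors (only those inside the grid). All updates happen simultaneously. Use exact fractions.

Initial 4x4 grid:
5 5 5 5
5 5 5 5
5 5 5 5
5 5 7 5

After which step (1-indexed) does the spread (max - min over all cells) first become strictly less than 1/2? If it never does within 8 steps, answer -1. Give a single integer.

Step 1: max=17/3, min=5, spread=2/3
Step 2: max=331/60, min=5, spread=31/60
Step 3: max=2911/540, min=5, spread=211/540
  -> spread < 1/2 first at step 3
Step 4: max=286843/54000, min=5, spread=16843/54000
Step 5: max=2568643/486000, min=22579/4500, spread=130111/486000
Step 6: max=76542367/14580000, min=1357159/270000, spread=3255781/14580000
Step 7: max=2287353691/437400000, min=1361107/270000, spread=82360351/437400000
Step 8: max=68361316891/13122000000, min=245506441/48600000, spread=2074577821/13122000000

Answer: 3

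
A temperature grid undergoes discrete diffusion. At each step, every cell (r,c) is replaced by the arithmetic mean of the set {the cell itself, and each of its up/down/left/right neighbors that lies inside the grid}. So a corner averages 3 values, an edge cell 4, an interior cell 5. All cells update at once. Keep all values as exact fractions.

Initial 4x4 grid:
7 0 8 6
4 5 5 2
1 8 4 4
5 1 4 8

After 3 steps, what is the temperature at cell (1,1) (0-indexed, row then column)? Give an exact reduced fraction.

Answer: 13313/3000

Derivation:
Step 1: cell (1,1) = 22/5
Step 2: cell (1,1) = 89/20
Step 3: cell (1,1) = 13313/3000
Full grid after step 3:
  4667/1080 1309/288 33917/7200 5209/1080
  1201/288 13313/3000 13951/3000 34037/7200
  29057/7200 12481/3000 2771/600 33581/7200
  4039/1080 30077/7200 31781/7200 1025/216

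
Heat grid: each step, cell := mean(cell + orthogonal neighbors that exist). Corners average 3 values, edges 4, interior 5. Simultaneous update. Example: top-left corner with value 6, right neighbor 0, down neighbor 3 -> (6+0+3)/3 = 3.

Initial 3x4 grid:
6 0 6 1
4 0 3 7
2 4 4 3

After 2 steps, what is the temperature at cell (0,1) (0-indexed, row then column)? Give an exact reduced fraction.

Answer: 331/120

Derivation:
Step 1: cell (0,1) = 3
Step 2: cell (0,1) = 331/120
Full grid after step 2:
  28/9 331/120 85/24 32/9
  89/30 147/50 157/50 101/24
  53/18 173/60 11/3 35/9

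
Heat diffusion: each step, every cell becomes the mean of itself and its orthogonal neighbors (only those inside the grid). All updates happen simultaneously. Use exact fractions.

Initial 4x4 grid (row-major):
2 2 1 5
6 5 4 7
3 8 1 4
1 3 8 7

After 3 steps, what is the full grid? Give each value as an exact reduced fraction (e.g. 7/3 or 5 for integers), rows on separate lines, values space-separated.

Answer: 197/54 12523/3600 13723/3600 8561/2160
13513/3600 1538/375 24407/6000 32621/7200
2981/720 24803/6000 14389/3000 34901/7200
1681/432 6457/1440 34181/7200 1139/216

Derivation:
After step 1:
  10/3 5/2 3 13/3
  4 5 18/5 5
  9/2 4 5 19/4
  7/3 5 19/4 19/3
After step 2:
  59/18 83/24 403/120 37/9
  101/24 191/50 108/25 1061/240
  89/24 47/10 221/50 253/48
  71/18 193/48 253/48 95/18
After step 3:
  197/54 12523/3600 13723/3600 8561/2160
  13513/3600 1538/375 24407/6000 32621/7200
  2981/720 24803/6000 14389/3000 34901/7200
  1681/432 6457/1440 34181/7200 1139/216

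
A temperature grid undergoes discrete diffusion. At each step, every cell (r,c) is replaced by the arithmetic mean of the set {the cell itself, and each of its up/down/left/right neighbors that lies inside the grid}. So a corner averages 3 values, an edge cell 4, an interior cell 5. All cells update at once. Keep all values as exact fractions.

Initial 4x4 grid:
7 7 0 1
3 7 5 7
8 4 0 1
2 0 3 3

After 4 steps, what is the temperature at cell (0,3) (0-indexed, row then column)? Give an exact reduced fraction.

Step 1: cell (0,3) = 8/3
Step 2: cell (0,3) = 113/36
Step 3: cell (0,3) = 7243/2160
Step 4: cell (0,3) = 224581/64800
Full grid after step 4:
  10244/2025 99403/21600 422843/108000 224581/64800
  102673/21600 97691/22500 131099/36000 701041/216000
  443173/108000 131797/36000 70453/22500 614369/216000
  228491/64800 680951/216000 586319/216000 5161/2025

Answer: 224581/64800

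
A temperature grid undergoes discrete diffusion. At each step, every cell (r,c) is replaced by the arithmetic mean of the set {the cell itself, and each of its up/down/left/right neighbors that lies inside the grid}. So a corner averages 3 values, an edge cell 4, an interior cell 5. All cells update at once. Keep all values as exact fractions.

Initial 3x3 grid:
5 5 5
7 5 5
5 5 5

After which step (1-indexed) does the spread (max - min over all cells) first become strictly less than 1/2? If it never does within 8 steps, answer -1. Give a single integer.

Answer: 3

Derivation:
Step 1: max=17/3, min=5, spread=2/3
Step 2: max=667/120, min=5, spread=67/120
Step 3: max=5837/1080, min=507/100, spread=1807/5400
  -> spread < 1/2 first at step 3
Step 4: max=2317963/432000, min=13861/2700, spread=33401/144000
Step 5: max=20669933/3888000, min=1393391/270000, spread=3025513/19440000
Step 6: max=8240926867/1555200000, min=74755949/14400000, spread=53531/497664
Step 7: max=492592925849/93312000000, min=20231116051/3888000000, spread=450953/5971968
Step 8: max=29502503560603/5598720000000, min=2433808610519/466560000000, spread=3799043/71663616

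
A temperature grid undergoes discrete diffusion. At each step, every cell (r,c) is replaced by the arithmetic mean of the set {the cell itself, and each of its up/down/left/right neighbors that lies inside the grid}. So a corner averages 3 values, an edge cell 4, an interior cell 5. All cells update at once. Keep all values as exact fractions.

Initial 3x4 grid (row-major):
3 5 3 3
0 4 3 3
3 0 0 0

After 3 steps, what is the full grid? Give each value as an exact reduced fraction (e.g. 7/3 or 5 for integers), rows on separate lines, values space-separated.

After step 1:
  8/3 15/4 7/2 3
  5/2 12/5 13/5 9/4
  1 7/4 3/4 1
After step 2:
  107/36 739/240 257/80 35/12
  257/120 13/5 23/10 177/80
  7/4 59/40 61/40 4/3
After step 3:
  5899/2160 4271/1440 1381/480 1001/360
  3407/1440 2783/1200 237/100 701/320
  161/90 147/80 199/120 1217/720

Answer: 5899/2160 4271/1440 1381/480 1001/360
3407/1440 2783/1200 237/100 701/320
161/90 147/80 199/120 1217/720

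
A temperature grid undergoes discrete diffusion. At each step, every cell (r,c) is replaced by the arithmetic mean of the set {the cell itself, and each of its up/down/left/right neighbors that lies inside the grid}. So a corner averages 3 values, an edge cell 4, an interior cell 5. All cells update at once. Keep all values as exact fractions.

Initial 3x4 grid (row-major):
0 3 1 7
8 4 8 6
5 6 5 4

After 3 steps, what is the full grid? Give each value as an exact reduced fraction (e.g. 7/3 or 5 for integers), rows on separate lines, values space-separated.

Answer: 2227/540 28411/7200 33841/7200 1301/270
7153/1600 9851/2000 29053/6000 77537/14400
2867/540 36761/7200 4399/800 959/180

Derivation:
After step 1:
  11/3 2 19/4 14/3
  17/4 29/5 24/5 25/4
  19/3 5 23/4 5
After step 2:
  119/36 973/240 973/240 47/9
  401/80 437/100 547/100 1243/240
  187/36 1373/240 411/80 17/3
After step 3:
  2227/540 28411/7200 33841/7200 1301/270
  7153/1600 9851/2000 29053/6000 77537/14400
  2867/540 36761/7200 4399/800 959/180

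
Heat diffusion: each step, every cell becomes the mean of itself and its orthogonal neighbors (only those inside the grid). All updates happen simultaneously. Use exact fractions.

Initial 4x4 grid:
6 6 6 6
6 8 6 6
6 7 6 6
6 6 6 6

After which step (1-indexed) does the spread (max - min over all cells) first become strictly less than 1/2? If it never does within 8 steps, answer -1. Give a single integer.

Step 1: max=33/5, min=6, spread=3/5
Step 2: max=163/25, min=6, spread=13/25
Step 3: max=15317/2400, min=1453/240, spread=787/2400
  -> spread < 1/2 first at step 3
Step 4: max=137057/21600, min=43903/7200, spread=1337/5400
Step 5: max=13680593/2160000, min=1322317/216000, spread=457423/2160000
Step 6: max=122866733/19440000, min=7964471/1296000, spread=849917/4860000
Step 7: max=3677792027/583200000, min=1197426133/194400000, spread=21378407/145800000
Step 8: max=110162645837/17496000000, min=36000785683/5832000000, spread=540072197/4374000000

Answer: 3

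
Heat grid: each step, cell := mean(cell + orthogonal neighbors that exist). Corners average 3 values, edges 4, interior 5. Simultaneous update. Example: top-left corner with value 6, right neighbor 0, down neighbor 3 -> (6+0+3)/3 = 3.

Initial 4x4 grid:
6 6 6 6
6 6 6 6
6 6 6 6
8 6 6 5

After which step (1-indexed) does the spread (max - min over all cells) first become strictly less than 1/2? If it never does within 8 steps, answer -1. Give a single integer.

Step 1: max=20/3, min=17/3, spread=1
Step 2: max=59/9, min=103/18, spread=5/6
Step 3: max=2747/432, min=158/27, spread=73/144
Step 4: max=81617/12960, min=4769/810, spread=1771/4320
  -> spread < 1/2 first at step 4
Step 5: max=2421971/388800, min=7682861/1296000, spread=1171127/3888000
Step 6: max=72241229/11664000, min=231572237/38880000, spread=27695579/116640000
Step 7: max=2155856747/349920000, min=6964434629/1166400000, spread=665263583/3499200000
Step 8: max=64449740717/10497600000, min=69764580623/11664000000, spread=16616181563/104976000000

Answer: 4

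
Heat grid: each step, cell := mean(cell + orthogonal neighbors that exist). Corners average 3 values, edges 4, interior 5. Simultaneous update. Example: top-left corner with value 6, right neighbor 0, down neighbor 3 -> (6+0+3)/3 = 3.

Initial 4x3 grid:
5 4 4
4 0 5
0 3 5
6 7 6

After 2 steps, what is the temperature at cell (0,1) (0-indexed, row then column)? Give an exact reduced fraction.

Answer: 907/240

Derivation:
Step 1: cell (0,1) = 13/4
Step 2: cell (0,1) = 907/240
Full grid after step 2:
  59/18 907/240 133/36
  391/120 76/25 947/240
  77/24 197/50 69/16
  157/36 113/24 65/12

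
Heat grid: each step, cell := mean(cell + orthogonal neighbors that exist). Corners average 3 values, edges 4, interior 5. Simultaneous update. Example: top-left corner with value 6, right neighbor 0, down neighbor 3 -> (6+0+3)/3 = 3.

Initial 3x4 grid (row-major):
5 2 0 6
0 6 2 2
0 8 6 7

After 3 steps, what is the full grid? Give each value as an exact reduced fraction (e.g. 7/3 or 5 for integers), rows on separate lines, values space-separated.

Answer: 3073/1080 21893/7200 23083/7200 442/135
5059/1600 6973/2000 22609/6000 56801/14400
3803/1080 28843/7200 10711/2400 811/180

Derivation:
After step 1:
  7/3 13/4 5/2 8/3
  11/4 18/5 16/5 17/4
  8/3 5 23/4 5
After step 2:
  25/9 701/240 697/240 113/36
  227/80 89/25 193/50 907/240
  125/36 1021/240 379/80 5
After step 3:
  3073/1080 21893/7200 23083/7200 442/135
  5059/1600 6973/2000 22609/6000 56801/14400
  3803/1080 28843/7200 10711/2400 811/180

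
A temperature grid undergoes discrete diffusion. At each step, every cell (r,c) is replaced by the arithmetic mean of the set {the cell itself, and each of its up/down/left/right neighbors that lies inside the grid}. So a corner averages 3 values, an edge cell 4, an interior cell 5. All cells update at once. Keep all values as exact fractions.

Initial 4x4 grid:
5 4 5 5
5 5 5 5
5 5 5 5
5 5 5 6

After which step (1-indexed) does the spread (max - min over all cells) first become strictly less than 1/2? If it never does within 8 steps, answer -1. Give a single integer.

Answer: 3

Derivation:
Step 1: max=16/3, min=14/3, spread=2/3
Step 2: max=95/18, min=569/120, spread=193/360
Step 3: max=1121/216, min=5189/1080, spread=52/135
  -> spread < 1/2 first at step 3
Step 4: max=33443/6480, min=523157/108000, spread=102679/324000
Step 5: max=4979233/972000, min=4721357/972000, spread=64469/243000
Step 6: max=148770709/29160000, min=142285613/29160000, spread=810637/3645000
Step 7: max=888843023/174960000, min=4280724899/874800000, spread=20436277/109350000
Step 8: max=26586130169/5248800000, min=128809369109/26244000000, spread=515160217/3280500000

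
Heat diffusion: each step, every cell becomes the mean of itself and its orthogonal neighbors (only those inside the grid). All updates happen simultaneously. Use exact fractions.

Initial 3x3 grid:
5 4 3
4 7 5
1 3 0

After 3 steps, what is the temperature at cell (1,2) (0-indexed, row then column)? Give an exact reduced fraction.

Answer: 53987/14400

Derivation:
Step 1: cell (1,2) = 15/4
Step 2: cell (1,2) = 901/240
Step 3: cell (1,2) = 53987/14400
Full grid after step 3:
  2309/540 61387/14400 1481/360
  18779/4800 11597/3000 53987/14400
  466/135 48487/14400 3593/1080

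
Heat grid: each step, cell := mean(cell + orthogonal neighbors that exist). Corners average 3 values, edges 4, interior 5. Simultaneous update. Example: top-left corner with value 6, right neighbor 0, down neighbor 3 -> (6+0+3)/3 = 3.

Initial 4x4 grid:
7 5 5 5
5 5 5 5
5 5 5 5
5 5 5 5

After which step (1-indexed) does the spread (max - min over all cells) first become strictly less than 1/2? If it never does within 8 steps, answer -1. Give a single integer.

Step 1: max=17/3, min=5, spread=2/3
Step 2: max=50/9, min=5, spread=5/9
Step 3: max=581/108, min=5, spread=41/108
  -> spread < 1/2 first at step 3
Step 4: max=17243/3240, min=5, spread=1043/3240
Step 5: max=511553/97200, min=5, spread=25553/97200
Step 6: max=15251459/2916000, min=45079/9000, spread=645863/2916000
Step 7: max=455041691/87480000, min=300971/60000, spread=16225973/87480000
Step 8: max=13599477983/2624400000, min=135701/27000, spread=409340783/2624400000

Answer: 3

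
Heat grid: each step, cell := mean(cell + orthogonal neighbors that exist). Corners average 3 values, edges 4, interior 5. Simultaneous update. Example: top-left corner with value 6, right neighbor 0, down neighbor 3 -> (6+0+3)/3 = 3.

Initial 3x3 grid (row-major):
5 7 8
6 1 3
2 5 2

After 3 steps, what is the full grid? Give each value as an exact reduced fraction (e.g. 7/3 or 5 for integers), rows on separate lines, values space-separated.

After step 1:
  6 21/4 6
  7/2 22/5 7/2
  13/3 5/2 10/3
After step 2:
  59/12 433/80 59/12
  547/120 383/100 517/120
  31/9 437/120 28/9
After step 3:
  397/80 22891/4800 1171/240
  30149/7200 26101/6000 29099/7200
  524/135 25249/7200 1991/540

Answer: 397/80 22891/4800 1171/240
30149/7200 26101/6000 29099/7200
524/135 25249/7200 1991/540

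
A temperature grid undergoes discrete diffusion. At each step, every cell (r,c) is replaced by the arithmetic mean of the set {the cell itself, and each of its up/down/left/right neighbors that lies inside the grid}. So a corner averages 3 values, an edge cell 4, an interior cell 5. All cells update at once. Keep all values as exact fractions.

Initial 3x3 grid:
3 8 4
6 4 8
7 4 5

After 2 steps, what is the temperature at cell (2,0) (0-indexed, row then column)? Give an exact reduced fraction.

Step 1: cell (2,0) = 17/3
Step 2: cell (2,0) = 47/9
Full grid after step 2:
  185/36 277/48 50/9
  67/12 26/5 283/48
  47/9 67/12 191/36

Answer: 47/9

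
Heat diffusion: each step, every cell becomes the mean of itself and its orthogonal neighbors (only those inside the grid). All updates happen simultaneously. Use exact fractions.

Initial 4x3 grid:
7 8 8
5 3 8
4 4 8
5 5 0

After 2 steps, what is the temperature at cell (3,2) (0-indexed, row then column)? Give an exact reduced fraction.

Answer: 77/18

Derivation:
Step 1: cell (3,2) = 13/3
Step 2: cell (3,2) = 77/18
Full grid after step 2:
  215/36 803/120 85/12
  1291/240 142/25 507/80
  1123/240 117/25 1253/240
  38/9 173/40 77/18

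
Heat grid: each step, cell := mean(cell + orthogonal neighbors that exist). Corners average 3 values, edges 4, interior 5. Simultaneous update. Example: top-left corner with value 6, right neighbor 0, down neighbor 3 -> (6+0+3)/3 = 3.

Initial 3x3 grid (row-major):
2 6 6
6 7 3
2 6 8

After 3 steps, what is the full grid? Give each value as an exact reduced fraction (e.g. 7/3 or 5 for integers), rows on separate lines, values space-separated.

After step 1:
  14/3 21/4 5
  17/4 28/5 6
  14/3 23/4 17/3
After step 2:
  85/18 1231/240 65/12
  1151/240 537/100 167/30
  44/9 1301/240 209/36
After step 3:
  5273/1080 74297/14400 1289/240
  71197/14400 10513/2000 19943/3600
  2719/540 77347/14400 12091/2160

Answer: 5273/1080 74297/14400 1289/240
71197/14400 10513/2000 19943/3600
2719/540 77347/14400 12091/2160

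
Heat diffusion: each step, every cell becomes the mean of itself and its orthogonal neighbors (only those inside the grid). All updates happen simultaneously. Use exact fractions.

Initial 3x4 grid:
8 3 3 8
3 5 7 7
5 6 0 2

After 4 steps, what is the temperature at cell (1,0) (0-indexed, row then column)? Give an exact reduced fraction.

Step 1: cell (1,0) = 21/4
Step 2: cell (1,0) = 1163/240
Step 3: cell (1,0) = 68449/14400
Step 4: cell (1,0) = 4085891/864000
Full grid after step 4:
  626159/129600 528647/108000 179009/36000 3059/600
  4085891/864000 1678519/360000 284399/60000 114571/24000
  591509/129600 968419/216000 316393/72000 10811/2400

Answer: 4085891/864000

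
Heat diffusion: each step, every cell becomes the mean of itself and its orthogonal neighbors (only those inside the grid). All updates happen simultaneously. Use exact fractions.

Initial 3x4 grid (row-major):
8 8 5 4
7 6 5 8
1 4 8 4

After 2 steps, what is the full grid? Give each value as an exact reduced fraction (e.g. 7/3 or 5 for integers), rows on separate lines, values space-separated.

Answer: 239/36 311/48 1459/240 197/36
139/24 147/25 142/25 1439/240
19/4 5 173/30 103/18

Derivation:
After step 1:
  23/3 27/4 11/2 17/3
  11/2 6 32/5 21/4
  4 19/4 21/4 20/3
After step 2:
  239/36 311/48 1459/240 197/36
  139/24 147/25 142/25 1439/240
  19/4 5 173/30 103/18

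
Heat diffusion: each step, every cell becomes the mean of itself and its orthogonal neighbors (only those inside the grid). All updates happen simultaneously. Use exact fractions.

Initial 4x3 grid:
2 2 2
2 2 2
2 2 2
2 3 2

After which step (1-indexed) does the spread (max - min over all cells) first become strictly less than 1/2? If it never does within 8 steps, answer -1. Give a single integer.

Step 1: max=7/3, min=2, spread=1/3
  -> spread < 1/2 first at step 1
Step 2: max=547/240, min=2, spread=67/240
Step 3: max=4757/2160, min=2, spread=437/2160
Step 4: max=1885531/864000, min=2009/1000, spread=29951/172800
Step 5: max=16767821/7776000, min=6829/3375, spread=206761/1555200
Step 6: max=6676995571/3110400000, min=10965671/5400000, spread=14430763/124416000
Step 7: max=398355741689/186624000000, min=881652727/432000000, spread=139854109/1492992000
Step 8: max=23817351890251/11197440000000, min=79611228977/38880000000, spread=7114543559/89579520000

Answer: 1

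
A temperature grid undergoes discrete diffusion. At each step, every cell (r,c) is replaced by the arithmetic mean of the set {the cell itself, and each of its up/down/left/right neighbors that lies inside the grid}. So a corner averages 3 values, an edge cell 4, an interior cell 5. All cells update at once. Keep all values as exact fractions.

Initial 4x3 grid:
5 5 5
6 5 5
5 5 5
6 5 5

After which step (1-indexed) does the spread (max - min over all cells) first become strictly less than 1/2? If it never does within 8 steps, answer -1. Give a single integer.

Answer: 2

Derivation:
Step 1: max=11/2, min=5, spread=1/2
Step 2: max=193/36, min=5, spread=13/36
  -> spread < 1/2 first at step 2
Step 3: max=38057/7200, min=1007/200, spread=361/1440
Step 4: max=679969/129600, min=27361/5400, spread=4661/25920
Step 5: max=33798863/6480000, min=10996621/2160000, spread=809/6480
Step 6: max=2426890399/466560000, min=99235301/19440000, spread=1809727/18662400
Step 7: max=145212447941/27993600000, min=746200573/145800000, spread=77677517/1119744000
Step 8: max=8699978394319/1679616000000, min=59779066451/11664000000, spread=734342603/13436928000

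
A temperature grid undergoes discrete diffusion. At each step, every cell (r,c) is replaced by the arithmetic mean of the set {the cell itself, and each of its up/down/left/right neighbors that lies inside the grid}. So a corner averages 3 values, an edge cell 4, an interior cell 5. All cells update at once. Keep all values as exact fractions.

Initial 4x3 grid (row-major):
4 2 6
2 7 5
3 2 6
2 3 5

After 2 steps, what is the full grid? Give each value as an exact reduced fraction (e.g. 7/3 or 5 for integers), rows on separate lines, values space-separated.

After step 1:
  8/3 19/4 13/3
  4 18/5 6
  9/4 21/5 9/2
  8/3 3 14/3
After step 2:
  137/36 307/80 181/36
  751/240 451/100 553/120
  787/240 351/100 581/120
  95/36 109/30 73/18

Answer: 137/36 307/80 181/36
751/240 451/100 553/120
787/240 351/100 581/120
95/36 109/30 73/18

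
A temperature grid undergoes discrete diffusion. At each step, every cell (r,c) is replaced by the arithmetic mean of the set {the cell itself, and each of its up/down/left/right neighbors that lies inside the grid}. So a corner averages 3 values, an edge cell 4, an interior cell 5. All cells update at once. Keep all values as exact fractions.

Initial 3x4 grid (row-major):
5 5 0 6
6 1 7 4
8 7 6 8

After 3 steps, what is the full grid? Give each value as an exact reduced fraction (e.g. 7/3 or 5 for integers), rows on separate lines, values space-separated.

After step 1:
  16/3 11/4 9/2 10/3
  5 26/5 18/5 25/4
  7 11/2 7 6
After step 2:
  157/36 1067/240 851/240 169/36
  169/30 441/100 531/100 1151/240
  35/6 247/40 221/40 77/12
After step 3:
  10397/2160 30173/7200 32393/7200 4693/1080
  9107/1800 31169/6000 1769/375 76381/14400
  2117/360 6583/1200 1757/300 1339/240

Answer: 10397/2160 30173/7200 32393/7200 4693/1080
9107/1800 31169/6000 1769/375 76381/14400
2117/360 6583/1200 1757/300 1339/240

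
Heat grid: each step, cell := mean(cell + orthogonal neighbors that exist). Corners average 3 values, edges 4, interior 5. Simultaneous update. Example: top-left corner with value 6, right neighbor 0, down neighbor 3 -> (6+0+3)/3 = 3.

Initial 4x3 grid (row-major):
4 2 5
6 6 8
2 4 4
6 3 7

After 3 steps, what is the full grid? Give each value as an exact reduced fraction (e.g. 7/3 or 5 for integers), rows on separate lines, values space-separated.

After step 1:
  4 17/4 5
  9/2 26/5 23/4
  9/2 19/5 23/4
  11/3 5 14/3
After step 2:
  17/4 369/80 5
  91/20 47/10 217/40
  247/60 97/20 599/120
  79/18 257/60 185/36
After step 3:
  1073/240 297/64 401/80
  1057/240 1931/400 1207/240
  3223/720 2753/600 3673/720
  1151/270 3359/720 5189/1080

Answer: 1073/240 297/64 401/80
1057/240 1931/400 1207/240
3223/720 2753/600 3673/720
1151/270 3359/720 5189/1080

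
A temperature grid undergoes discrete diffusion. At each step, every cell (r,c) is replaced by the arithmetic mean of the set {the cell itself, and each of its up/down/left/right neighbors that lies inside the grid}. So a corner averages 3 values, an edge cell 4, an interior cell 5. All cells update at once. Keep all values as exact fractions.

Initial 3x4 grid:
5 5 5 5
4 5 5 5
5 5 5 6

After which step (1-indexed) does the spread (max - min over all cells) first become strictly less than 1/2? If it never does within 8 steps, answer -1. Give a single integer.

Answer: 3

Derivation:
Step 1: max=16/3, min=14/3, spread=2/3
Step 2: max=95/18, min=1133/240, spread=401/720
Step 3: max=1121/216, min=10363/2160, spread=847/2160
  -> spread < 1/2 first at step 3
Step 4: max=666781/129600, min=4173989/864000, spread=813653/2592000
Step 5: max=39743729/7776000, min=37749499/7776000, spread=199423/777600
Step 6: max=2372321551/466560000, min=2275405601/466560000, spread=1938319/9331200
Step 7: max=141787099109/27993600000, min=136999709659/27993600000, spread=95747789/559872000
Step 8: max=8480131785631/1679616000000, min=8245126002881/1679616000000, spread=940023131/6718464000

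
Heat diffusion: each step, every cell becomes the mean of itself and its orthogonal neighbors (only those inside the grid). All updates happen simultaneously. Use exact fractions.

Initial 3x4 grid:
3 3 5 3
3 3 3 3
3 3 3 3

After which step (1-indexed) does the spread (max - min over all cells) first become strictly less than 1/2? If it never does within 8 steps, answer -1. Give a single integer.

Step 1: max=11/3, min=3, spread=2/3
Step 2: max=211/60, min=3, spread=31/60
Step 3: max=1831/540, min=3, spread=211/540
  -> spread < 1/2 first at step 3
Step 4: max=178897/54000, min=2747/900, spread=14077/54000
Step 5: max=1598407/486000, min=165683/54000, spread=5363/24300
Step 6: max=47480809/14580000, min=92869/30000, spread=93859/583200
Step 7: max=2834674481/874800000, min=151136467/48600000, spread=4568723/34992000
Step 8: max=169244435629/52488000000, min=4555618889/1458000000, spread=8387449/83980800

Answer: 3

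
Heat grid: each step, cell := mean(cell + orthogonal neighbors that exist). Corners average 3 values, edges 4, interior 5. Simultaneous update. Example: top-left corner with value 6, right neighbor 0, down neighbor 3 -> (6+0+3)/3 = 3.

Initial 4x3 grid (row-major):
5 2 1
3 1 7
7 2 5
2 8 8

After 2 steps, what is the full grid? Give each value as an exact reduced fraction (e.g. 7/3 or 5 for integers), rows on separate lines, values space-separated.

Answer: 115/36 143/48 109/36
83/24 347/100 23/6
533/120 108/25 103/20
85/18 167/30 35/6

Derivation:
After step 1:
  10/3 9/4 10/3
  4 3 7/2
  7/2 23/5 11/2
  17/3 5 7
After step 2:
  115/36 143/48 109/36
  83/24 347/100 23/6
  533/120 108/25 103/20
  85/18 167/30 35/6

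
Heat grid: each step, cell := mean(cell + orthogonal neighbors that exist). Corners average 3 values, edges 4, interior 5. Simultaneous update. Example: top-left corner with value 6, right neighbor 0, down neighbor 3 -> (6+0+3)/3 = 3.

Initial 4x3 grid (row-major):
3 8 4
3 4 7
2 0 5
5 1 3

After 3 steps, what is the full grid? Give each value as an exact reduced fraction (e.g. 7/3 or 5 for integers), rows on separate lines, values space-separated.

Answer: 9229/2160 7379/1600 5497/1080
12899/3600 513/125 31823/7200
5317/1800 9437/3000 8681/2400
5539/2160 40001/14400 547/180

Derivation:
After step 1:
  14/3 19/4 19/3
  3 22/5 5
  5/2 12/5 15/4
  8/3 9/4 3
After step 2:
  149/36 403/80 193/36
  437/120 391/100 1169/240
  317/120 153/50 283/80
  89/36 619/240 3
After step 3:
  9229/2160 7379/1600 5497/1080
  12899/3600 513/125 31823/7200
  5317/1800 9437/3000 8681/2400
  5539/2160 40001/14400 547/180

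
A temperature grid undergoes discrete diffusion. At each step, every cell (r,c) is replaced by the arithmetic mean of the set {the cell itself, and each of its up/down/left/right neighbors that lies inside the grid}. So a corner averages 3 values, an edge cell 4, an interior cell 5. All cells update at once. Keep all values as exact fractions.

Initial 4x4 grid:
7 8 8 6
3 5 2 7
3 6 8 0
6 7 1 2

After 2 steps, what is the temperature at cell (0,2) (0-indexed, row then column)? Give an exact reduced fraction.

Step 1: cell (0,2) = 6
Step 2: cell (0,2) = 13/2
Full grid after step 2:
  35/6 119/20 13/2 67/12
  99/20 281/50 479/100 21/4
  151/30 47/10 479/100 31/10
  89/18 619/120 139/40 13/4

Answer: 13/2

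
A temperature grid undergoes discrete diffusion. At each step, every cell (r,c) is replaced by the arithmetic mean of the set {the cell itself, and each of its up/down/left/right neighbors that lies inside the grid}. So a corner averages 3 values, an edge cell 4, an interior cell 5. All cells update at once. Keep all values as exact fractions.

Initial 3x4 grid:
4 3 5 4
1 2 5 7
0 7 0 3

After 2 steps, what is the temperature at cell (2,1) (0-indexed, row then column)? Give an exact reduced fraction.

Step 1: cell (2,1) = 9/4
Step 2: cell (2,1) = 46/15
Full grid after step 2:
  95/36 841/240 1013/240 43/9
  641/240 149/50 403/100 1033/240
  20/9 46/15 197/60 71/18

Answer: 46/15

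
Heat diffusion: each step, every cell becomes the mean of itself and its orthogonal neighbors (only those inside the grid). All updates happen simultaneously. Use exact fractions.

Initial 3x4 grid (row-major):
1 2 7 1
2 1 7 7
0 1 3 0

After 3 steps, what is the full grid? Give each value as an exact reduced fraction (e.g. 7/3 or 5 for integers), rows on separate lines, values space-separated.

After step 1:
  5/3 11/4 17/4 5
  1 13/5 5 15/4
  1 5/4 11/4 10/3
After step 2:
  65/36 169/60 17/4 13/3
  47/30 63/25 367/100 205/48
  13/12 19/10 37/12 59/18
After step 3:
  557/270 10253/3600 1507/400 617/144
  3139/1800 1871/750 21353/6000 55987/14400
  91/60 161/75 5369/1800 1531/432

Answer: 557/270 10253/3600 1507/400 617/144
3139/1800 1871/750 21353/6000 55987/14400
91/60 161/75 5369/1800 1531/432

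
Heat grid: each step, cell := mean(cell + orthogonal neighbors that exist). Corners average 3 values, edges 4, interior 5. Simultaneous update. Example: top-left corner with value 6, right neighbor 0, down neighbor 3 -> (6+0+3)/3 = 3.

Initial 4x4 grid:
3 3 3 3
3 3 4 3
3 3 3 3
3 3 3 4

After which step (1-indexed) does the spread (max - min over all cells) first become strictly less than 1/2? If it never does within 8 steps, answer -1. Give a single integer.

Step 1: max=10/3, min=3, spread=1/3
  -> spread < 1/2 first at step 1
Step 2: max=59/18, min=3, spread=5/18
Step 3: max=7007/2160, min=145/48, spread=241/1080
Step 4: max=208349/64800, min=36499/12000, spread=3517/20250
Step 5: max=6223079/1944000, min=220291/72000, spread=137611/972000
Step 6: max=37156573/11664000, min=442021/144000, spread=169109/1458000
Step 7: max=5556420827/1749600000, min=997709843/324000000, spread=421969187/4374000000
Step 8: max=166201168889/52488000000, min=30005627243/9720000000, spread=5213477221/65610000000

Answer: 1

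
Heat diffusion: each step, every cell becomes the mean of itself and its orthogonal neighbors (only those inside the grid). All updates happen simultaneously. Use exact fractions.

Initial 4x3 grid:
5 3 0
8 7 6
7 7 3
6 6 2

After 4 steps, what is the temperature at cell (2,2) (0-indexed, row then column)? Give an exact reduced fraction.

Step 1: cell (2,2) = 9/2
Step 2: cell (2,2) = 109/24
Step 3: cell (2,2) = 8653/1800
Step 4: cell (2,2) = 528017/108000
Full grid after step 4:
  688939/129600 4226081/864000 64121/14400
  1228529/216000 1859089/360000 168859/36000
  1273409/216000 217971/40000 528017/108000
  762829/129600 1564417/288000 649079/129600

Answer: 528017/108000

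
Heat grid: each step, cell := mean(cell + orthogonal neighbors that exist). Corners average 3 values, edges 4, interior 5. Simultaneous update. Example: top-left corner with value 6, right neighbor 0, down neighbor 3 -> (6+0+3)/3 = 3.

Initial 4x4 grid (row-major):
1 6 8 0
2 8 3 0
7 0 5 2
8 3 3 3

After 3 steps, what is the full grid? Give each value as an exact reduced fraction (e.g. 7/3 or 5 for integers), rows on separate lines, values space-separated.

Answer: 3001/720 2651/600 6583/1800 7123/2160
10699/2400 7947/2000 22561/6000 20017/7200
2047/480 8511/2000 19213/6000 4157/1440
3317/720 79/20 157/45 5911/2160

Derivation:
After step 1:
  3 23/4 17/4 8/3
  9/2 19/5 24/5 5/4
  17/4 23/5 13/5 5/2
  6 7/2 7/2 8/3
After step 2:
  53/12 21/5 131/30 49/18
  311/80 469/100 167/50 673/240
  387/80 15/4 18/5 541/240
  55/12 22/5 46/15 26/9
After step 3:
  3001/720 2651/600 6583/1800 7123/2160
  10699/2400 7947/2000 22561/6000 20017/7200
  2047/480 8511/2000 19213/6000 4157/1440
  3317/720 79/20 157/45 5911/2160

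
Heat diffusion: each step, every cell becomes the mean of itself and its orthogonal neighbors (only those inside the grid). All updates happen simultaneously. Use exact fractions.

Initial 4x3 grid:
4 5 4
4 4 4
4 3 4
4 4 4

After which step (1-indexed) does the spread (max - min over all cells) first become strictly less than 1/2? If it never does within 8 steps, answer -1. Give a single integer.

Step 1: max=13/3, min=15/4, spread=7/12
Step 2: max=203/48, min=381/100, spread=503/1200
  -> spread < 1/2 first at step 2
Step 3: max=59861/14400, min=18437/4800, spread=91/288
Step 4: max=3557839/864000, min=167017/43200, spread=217499/864000
Step 5: max=212099741/51840000, min=66993197/17280000, spread=222403/1036800
Step 6: max=12656238919/3110400000, min=4037256823/1036800000, spread=10889369/62208000
Step 7: max=756470824421/186624000000, min=242980269557/62208000000, spread=110120063/746496000
Step 8: max=45237130502239/11197440000000, min=14623822267663/3732480000000, spread=5462654797/44789760000

Answer: 2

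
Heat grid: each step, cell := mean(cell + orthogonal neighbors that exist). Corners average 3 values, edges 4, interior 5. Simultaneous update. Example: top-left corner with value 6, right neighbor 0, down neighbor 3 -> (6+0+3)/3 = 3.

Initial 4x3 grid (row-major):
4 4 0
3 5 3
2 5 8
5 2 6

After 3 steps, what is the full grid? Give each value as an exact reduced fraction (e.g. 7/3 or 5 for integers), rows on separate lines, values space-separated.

After step 1:
  11/3 13/4 7/3
  7/2 4 4
  15/4 22/5 11/2
  3 9/2 16/3
After step 2:
  125/36 53/16 115/36
  179/48 383/100 95/24
  293/80 443/100 577/120
  15/4 517/120 46/9
After step 3:
  757/216 16571/4800 1507/432
  26449/7200 963/250 3553/900
  9343/2400 25247/6000 16477/3600
  2813/720 31679/7200 2561/540

Answer: 757/216 16571/4800 1507/432
26449/7200 963/250 3553/900
9343/2400 25247/6000 16477/3600
2813/720 31679/7200 2561/540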